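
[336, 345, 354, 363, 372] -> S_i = 336 + 9*i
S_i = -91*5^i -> [-91, -455, -2275, -11375, -56875]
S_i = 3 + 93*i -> [3, 96, 189, 282, 375]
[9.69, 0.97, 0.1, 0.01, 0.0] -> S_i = 9.69*0.10^i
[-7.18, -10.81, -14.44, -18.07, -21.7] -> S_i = -7.18 + -3.63*i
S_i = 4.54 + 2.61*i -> [4.54, 7.15, 9.76, 12.37, 14.98]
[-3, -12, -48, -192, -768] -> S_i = -3*4^i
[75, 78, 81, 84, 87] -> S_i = 75 + 3*i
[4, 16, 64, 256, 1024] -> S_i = 4*4^i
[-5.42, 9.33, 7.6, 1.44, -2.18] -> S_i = Random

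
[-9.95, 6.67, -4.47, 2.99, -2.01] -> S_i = -9.95*(-0.67)^i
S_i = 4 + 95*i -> [4, 99, 194, 289, 384]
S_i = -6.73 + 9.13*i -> [-6.73, 2.4, 11.53, 20.66, 29.79]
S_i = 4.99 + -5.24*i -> [4.99, -0.25, -5.49, -10.73, -15.97]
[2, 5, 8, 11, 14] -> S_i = 2 + 3*i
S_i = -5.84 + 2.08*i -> [-5.84, -3.76, -1.68, 0.4, 2.48]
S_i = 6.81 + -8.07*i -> [6.81, -1.26, -9.33, -17.4, -25.47]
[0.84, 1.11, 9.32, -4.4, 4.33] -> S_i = Random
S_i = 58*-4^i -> [58, -232, 928, -3712, 14848]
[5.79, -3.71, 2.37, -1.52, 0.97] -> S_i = 5.79*(-0.64)^i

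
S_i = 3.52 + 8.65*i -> [3.52, 12.17, 20.82, 29.47, 38.12]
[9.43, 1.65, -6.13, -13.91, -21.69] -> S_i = 9.43 + -7.78*i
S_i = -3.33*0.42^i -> [-3.33, -1.4, -0.59, -0.25, -0.1]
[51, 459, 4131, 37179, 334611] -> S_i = 51*9^i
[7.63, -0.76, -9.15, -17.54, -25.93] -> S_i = 7.63 + -8.39*i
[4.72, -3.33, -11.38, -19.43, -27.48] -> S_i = 4.72 + -8.05*i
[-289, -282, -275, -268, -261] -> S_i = -289 + 7*i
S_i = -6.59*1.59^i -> [-6.59, -10.48, -16.66, -26.49, -42.12]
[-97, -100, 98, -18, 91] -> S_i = Random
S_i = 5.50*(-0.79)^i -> [5.5, -4.35, 3.43, -2.71, 2.14]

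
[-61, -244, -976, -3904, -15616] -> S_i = -61*4^i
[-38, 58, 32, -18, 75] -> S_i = Random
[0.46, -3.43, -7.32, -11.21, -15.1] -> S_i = 0.46 + -3.89*i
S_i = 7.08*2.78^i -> [7.08, 19.68, 54.72, 152.11, 422.88]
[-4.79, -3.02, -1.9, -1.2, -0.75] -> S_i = -4.79*0.63^i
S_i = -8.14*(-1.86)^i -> [-8.14, 15.14, -28.16, 52.38, -97.43]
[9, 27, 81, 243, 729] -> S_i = 9*3^i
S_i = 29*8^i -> [29, 232, 1856, 14848, 118784]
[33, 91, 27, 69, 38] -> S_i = Random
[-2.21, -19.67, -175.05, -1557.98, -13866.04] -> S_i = -2.21*8.90^i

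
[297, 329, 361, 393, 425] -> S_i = 297 + 32*i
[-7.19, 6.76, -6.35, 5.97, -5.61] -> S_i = -7.19*(-0.94)^i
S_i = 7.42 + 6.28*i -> [7.42, 13.7, 19.98, 26.26, 32.54]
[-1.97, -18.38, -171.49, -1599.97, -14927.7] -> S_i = -1.97*9.33^i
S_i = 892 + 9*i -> [892, 901, 910, 919, 928]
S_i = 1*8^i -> [1, 8, 64, 512, 4096]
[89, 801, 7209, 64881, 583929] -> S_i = 89*9^i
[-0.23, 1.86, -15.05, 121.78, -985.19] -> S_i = -0.23*(-8.09)^i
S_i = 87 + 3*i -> [87, 90, 93, 96, 99]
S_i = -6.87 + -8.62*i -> [-6.87, -15.49, -24.11, -32.73, -41.35]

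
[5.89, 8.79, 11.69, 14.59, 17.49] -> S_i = 5.89 + 2.90*i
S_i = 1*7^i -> [1, 7, 49, 343, 2401]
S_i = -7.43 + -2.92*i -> [-7.43, -10.35, -13.27, -16.19, -19.11]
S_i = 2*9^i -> [2, 18, 162, 1458, 13122]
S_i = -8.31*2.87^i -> [-8.31, -23.85, -68.45, -196.45, -563.8]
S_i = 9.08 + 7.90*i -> [9.08, 16.98, 24.88, 32.78, 40.68]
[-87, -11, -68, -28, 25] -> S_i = Random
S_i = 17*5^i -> [17, 85, 425, 2125, 10625]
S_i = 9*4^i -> [9, 36, 144, 576, 2304]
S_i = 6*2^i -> [6, 12, 24, 48, 96]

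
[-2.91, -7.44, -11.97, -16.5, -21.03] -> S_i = -2.91 + -4.53*i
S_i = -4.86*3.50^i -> [-4.86, -17.01, -59.54, -208.37, -729.3]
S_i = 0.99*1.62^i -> [0.99, 1.6, 2.6, 4.21, 6.82]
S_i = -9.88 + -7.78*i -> [-9.88, -17.66, -25.44, -33.22, -41.0]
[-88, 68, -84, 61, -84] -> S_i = Random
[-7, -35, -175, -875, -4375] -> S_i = -7*5^i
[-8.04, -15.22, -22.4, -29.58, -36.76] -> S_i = -8.04 + -7.18*i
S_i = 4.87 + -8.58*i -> [4.87, -3.71, -12.29, -20.87, -29.45]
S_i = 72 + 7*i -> [72, 79, 86, 93, 100]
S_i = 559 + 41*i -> [559, 600, 641, 682, 723]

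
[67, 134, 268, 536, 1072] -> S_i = 67*2^i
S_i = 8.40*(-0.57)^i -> [8.4, -4.79, 2.73, -1.56, 0.89]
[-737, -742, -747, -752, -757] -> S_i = -737 + -5*i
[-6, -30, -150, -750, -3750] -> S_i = -6*5^i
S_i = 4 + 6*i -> [4, 10, 16, 22, 28]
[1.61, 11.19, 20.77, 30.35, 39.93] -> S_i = 1.61 + 9.58*i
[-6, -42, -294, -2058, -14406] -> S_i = -6*7^i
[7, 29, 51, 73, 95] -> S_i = 7 + 22*i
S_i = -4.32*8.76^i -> [-4.32, -37.84, -331.51, -2904.0, -25439.01]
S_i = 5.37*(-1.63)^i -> [5.37, -8.75, 14.27, -23.26, 37.91]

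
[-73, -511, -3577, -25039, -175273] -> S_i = -73*7^i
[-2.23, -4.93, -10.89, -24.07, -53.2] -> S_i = -2.23*2.21^i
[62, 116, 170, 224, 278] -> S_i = 62 + 54*i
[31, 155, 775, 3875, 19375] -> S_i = 31*5^i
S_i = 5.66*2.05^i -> [5.66, 11.6, 23.79, 48.76, 99.96]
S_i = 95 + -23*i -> [95, 72, 49, 26, 3]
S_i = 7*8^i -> [7, 56, 448, 3584, 28672]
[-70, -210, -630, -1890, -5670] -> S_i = -70*3^i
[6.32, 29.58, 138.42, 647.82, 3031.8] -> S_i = 6.32*4.68^i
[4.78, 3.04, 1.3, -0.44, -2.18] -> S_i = 4.78 + -1.74*i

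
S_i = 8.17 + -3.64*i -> [8.17, 4.53, 0.89, -2.75, -6.39]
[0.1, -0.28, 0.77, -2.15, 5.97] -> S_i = 0.10*(-2.78)^i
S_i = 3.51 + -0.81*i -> [3.51, 2.7, 1.89, 1.08, 0.27]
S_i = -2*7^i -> [-2, -14, -98, -686, -4802]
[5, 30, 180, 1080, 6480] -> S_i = 5*6^i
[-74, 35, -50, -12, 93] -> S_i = Random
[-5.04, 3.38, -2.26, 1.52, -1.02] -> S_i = -5.04*(-0.67)^i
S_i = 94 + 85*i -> [94, 179, 264, 349, 434]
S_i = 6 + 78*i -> [6, 84, 162, 240, 318]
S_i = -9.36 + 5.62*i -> [-9.36, -3.74, 1.88, 7.5, 13.12]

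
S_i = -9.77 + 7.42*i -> [-9.77, -2.35, 5.07, 12.49, 19.91]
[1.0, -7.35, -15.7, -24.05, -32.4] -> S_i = 1.00 + -8.35*i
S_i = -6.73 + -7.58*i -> [-6.73, -14.31, -21.89, -29.47, -37.05]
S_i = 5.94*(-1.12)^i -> [5.94, -6.65, 7.45, -8.35, 9.35]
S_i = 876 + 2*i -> [876, 878, 880, 882, 884]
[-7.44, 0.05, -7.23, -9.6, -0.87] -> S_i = Random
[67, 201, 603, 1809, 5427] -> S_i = 67*3^i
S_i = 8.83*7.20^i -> [8.83, 63.58, 457.75, 3295.78, 23729.61]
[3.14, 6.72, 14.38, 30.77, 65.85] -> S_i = 3.14*2.14^i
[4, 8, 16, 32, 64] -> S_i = 4*2^i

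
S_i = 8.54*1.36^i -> [8.54, 11.61, 15.8, 21.48, 29.22]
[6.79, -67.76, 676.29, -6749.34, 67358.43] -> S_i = 6.79*(-9.98)^i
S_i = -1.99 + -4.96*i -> [-1.99, -6.95, -11.91, -16.87, -21.83]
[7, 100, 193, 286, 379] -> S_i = 7 + 93*i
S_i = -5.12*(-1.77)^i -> [-5.12, 9.06, -16.04, 28.39, -50.25]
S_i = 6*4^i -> [6, 24, 96, 384, 1536]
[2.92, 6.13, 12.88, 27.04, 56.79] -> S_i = 2.92*2.10^i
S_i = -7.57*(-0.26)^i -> [-7.57, 1.97, -0.51, 0.13, -0.03]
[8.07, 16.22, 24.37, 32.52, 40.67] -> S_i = 8.07 + 8.15*i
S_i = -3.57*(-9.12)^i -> [-3.57, 32.56, -296.93, 2708.03, -24697.19]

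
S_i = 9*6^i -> [9, 54, 324, 1944, 11664]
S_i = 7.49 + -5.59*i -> [7.49, 1.9, -3.69, -9.28, -14.87]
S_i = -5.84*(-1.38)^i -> [-5.84, 8.06, -11.12, 15.35, -21.18]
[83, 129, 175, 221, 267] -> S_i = 83 + 46*i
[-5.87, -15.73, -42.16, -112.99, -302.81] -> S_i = -5.87*2.68^i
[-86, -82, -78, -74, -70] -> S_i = -86 + 4*i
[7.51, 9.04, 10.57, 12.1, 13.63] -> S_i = 7.51 + 1.53*i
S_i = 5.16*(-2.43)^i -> [5.16, -12.54, 30.47, -74.04, 179.92]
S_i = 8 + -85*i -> [8, -77, -162, -247, -332]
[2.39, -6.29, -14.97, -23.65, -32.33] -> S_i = 2.39 + -8.68*i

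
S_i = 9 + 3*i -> [9, 12, 15, 18, 21]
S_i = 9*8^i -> [9, 72, 576, 4608, 36864]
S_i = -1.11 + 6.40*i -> [-1.11, 5.29, 11.69, 18.09, 24.49]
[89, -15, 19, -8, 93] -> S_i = Random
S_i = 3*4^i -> [3, 12, 48, 192, 768]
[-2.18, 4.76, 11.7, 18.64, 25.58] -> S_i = -2.18 + 6.94*i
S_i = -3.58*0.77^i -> [-3.58, -2.76, -2.12, -1.63, -1.26]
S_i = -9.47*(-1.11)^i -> [-9.47, 10.51, -11.67, 12.95, -14.38]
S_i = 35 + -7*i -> [35, 28, 21, 14, 7]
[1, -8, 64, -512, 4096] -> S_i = 1*-8^i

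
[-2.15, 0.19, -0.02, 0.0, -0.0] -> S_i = -2.15*(-0.09)^i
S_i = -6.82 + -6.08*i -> [-6.82, -12.9, -18.98, -25.06, -31.14]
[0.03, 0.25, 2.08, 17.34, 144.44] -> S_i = 0.03*8.33^i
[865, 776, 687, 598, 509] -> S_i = 865 + -89*i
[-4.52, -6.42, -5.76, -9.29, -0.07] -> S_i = Random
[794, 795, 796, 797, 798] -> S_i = 794 + 1*i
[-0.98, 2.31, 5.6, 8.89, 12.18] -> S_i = -0.98 + 3.29*i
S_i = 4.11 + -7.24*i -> [4.11, -3.13, -10.37, -17.61, -24.85]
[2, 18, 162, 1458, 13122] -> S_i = 2*9^i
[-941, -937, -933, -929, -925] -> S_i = -941 + 4*i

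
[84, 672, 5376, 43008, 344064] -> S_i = 84*8^i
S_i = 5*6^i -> [5, 30, 180, 1080, 6480]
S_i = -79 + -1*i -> [-79, -80, -81, -82, -83]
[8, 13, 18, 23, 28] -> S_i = 8 + 5*i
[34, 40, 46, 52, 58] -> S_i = 34 + 6*i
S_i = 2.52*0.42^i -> [2.52, 1.06, 0.44, 0.19, 0.08]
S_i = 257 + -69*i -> [257, 188, 119, 50, -19]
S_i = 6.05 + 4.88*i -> [6.05, 10.93, 15.81, 20.69, 25.57]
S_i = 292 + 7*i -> [292, 299, 306, 313, 320]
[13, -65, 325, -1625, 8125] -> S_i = 13*-5^i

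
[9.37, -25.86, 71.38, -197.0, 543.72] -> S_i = 9.37*(-2.76)^i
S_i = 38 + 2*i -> [38, 40, 42, 44, 46]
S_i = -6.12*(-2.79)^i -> [-6.12, 17.07, -47.64, 132.91, -370.82]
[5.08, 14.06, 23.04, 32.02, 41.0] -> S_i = 5.08 + 8.98*i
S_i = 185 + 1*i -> [185, 186, 187, 188, 189]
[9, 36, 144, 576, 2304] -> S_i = 9*4^i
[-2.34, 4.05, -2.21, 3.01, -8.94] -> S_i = Random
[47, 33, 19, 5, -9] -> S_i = 47 + -14*i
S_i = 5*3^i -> [5, 15, 45, 135, 405]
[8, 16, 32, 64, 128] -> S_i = 8*2^i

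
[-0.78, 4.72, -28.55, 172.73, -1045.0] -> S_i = -0.78*(-6.05)^i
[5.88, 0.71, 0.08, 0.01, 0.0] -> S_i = 5.88*0.12^i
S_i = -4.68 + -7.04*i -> [-4.68, -11.72, -18.76, -25.8, -32.84]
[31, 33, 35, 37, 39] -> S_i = 31 + 2*i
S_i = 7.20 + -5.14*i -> [7.2, 2.06, -3.08, -8.22, -13.36]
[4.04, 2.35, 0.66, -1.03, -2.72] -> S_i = 4.04 + -1.69*i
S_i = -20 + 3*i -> [-20, -17, -14, -11, -8]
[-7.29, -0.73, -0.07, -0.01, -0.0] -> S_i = -7.29*0.10^i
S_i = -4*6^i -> [-4, -24, -144, -864, -5184]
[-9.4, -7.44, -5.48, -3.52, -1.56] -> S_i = -9.40 + 1.96*i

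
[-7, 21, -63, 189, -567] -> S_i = -7*-3^i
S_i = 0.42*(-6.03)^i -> [0.42, -2.53, 15.27, -92.09, 555.29]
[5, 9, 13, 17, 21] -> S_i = 5 + 4*i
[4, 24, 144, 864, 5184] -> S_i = 4*6^i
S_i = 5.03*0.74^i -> [5.03, 3.72, 2.75, 2.04, 1.51]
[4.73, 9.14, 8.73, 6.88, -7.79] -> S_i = Random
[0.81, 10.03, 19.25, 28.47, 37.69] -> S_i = 0.81 + 9.22*i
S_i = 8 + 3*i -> [8, 11, 14, 17, 20]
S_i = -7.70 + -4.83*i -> [-7.7, -12.53, -17.36, -22.19, -27.02]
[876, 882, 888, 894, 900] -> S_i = 876 + 6*i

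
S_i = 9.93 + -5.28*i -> [9.93, 4.65, -0.63, -5.91, -11.19]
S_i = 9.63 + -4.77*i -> [9.63, 4.86, 0.09, -4.68, -9.45]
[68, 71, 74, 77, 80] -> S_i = 68 + 3*i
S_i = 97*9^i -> [97, 873, 7857, 70713, 636417]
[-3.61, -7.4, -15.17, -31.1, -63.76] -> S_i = -3.61*2.05^i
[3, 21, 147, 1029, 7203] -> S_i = 3*7^i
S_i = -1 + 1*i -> [-1, 0, 1, 2, 3]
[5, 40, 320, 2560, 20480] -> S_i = 5*8^i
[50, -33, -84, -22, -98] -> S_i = Random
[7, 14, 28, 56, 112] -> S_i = 7*2^i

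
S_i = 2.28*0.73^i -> [2.28, 1.66, 1.22, 0.89, 0.65]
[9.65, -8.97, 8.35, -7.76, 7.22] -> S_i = 9.65*(-0.93)^i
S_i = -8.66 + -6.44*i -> [-8.66, -15.1, -21.54, -27.98, -34.42]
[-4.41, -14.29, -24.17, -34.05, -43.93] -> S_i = -4.41 + -9.88*i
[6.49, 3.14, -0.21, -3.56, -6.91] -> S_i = 6.49 + -3.35*i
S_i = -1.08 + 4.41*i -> [-1.08, 3.33, 7.74, 12.15, 16.56]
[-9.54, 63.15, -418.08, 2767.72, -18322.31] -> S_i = -9.54*(-6.62)^i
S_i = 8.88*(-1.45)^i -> [8.88, -12.88, 18.67, -27.07, 39.25]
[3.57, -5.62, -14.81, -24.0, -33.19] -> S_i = 3.57 + -9.19*i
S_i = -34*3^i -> [-34, -102, -306, -918, -2754]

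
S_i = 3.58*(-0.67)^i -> [3.58, -2.4, 1.61, -1.08, 0.72]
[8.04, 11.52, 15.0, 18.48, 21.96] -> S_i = 8.04 + 3.48*i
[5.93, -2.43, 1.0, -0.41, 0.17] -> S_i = 5.93*(-0.41)^i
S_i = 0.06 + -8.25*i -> [0.06, -8.19, -16.44, -24.69, -32.94]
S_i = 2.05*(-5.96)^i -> [2.05, -12.22, 72.82, -434.0, 2586.66]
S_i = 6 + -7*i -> [6, -1, -8, -15, -22]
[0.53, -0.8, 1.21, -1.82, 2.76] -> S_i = 0.53*(-1.51)^i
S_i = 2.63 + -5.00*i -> [2.63, -2.37, -7.37, -12.37, -17.37]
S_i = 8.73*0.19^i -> [8.73, 1.66, 0.32, 0.06, 0.01]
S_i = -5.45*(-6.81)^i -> [-5.45, 37.11, -252.75, 1721.23, -11721.55]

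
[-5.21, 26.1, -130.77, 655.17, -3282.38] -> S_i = -5.21*(-5.01)^i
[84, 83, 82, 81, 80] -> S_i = 84 + -1*i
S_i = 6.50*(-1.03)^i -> [6.5, -6.7, 6.9, -7.1, 7.32]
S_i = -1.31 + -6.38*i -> [-1.31, -7.69, -14.07, -20.45, -26.83]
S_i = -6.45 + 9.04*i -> [-6.45, 2.59, 11.63, 20.67, 29.71]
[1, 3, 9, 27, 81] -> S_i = 1*3^i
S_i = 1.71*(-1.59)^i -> [1.71, -2.72, 4.32, -6.87, 10.93]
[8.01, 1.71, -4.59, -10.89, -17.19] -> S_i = 8.01 + -6.30*i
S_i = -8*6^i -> [-8, -48, -288, -1728, -10368]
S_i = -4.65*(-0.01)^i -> [-4.65, 0.05, -0.0, 0.0, -0.0]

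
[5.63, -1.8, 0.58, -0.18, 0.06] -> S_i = 5.63*(-0.32)^i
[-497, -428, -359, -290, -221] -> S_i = -497 + 69*i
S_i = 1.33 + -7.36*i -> [1.33, -6.03, -13.39, -20.75, -28.11]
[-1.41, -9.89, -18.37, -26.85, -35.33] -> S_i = -1.41 + -8.48*i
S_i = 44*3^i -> [44, 132, 396, 1188, 3564]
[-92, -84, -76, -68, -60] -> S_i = -92 + 8*i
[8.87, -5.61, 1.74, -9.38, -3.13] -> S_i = Random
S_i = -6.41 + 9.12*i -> [-6.41, 2.71, 11.83, 20.95, 30.07]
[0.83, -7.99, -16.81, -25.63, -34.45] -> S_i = 0.83 + -8.82*i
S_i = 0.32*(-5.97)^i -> [0.32, -1.91, 11.41, -68.09, 406.49]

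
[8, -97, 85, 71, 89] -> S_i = Random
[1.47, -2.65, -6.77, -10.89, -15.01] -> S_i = 1.47 + -4.12*i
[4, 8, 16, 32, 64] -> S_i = 4*2^i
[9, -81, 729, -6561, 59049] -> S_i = 9*-9^i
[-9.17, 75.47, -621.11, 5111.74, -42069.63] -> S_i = -9.17*(-8.23)^i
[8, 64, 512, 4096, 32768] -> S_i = 8*8^i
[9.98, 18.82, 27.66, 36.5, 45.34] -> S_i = 9.98 + 8.84*i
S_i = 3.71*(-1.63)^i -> [3.71, -6.05, 9.86, -16.07, 26.19]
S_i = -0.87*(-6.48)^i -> [-0.87, 5.64, -36.53, 236.73, -1533.98]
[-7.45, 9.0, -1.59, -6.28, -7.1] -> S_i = Random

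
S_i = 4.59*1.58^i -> [4.59, 7.25, 11.46, 18.1, 28.6]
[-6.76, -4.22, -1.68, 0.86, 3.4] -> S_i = -6.76 + 2.54*i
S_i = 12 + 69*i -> [12, 81, 150, 219, 288]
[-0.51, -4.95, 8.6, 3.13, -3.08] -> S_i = Random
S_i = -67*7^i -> [-67, -469, -3283, -22981, -160867]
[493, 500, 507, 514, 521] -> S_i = 493 + 7*i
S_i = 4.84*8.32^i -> [4.84, 40.27, 335.04, 2787.5, 23192.02]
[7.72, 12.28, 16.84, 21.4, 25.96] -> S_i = 7.72 + 4.56*i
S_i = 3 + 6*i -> [3, 9, 15, 21, 27]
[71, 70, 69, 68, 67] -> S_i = 71 + -1*i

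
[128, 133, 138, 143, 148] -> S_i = 128 + 5*i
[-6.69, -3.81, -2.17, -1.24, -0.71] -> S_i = -6.69*0.57^i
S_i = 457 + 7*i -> [457, 464, 471, 478, 485]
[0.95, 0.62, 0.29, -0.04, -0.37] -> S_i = 0.95 + -0.33*i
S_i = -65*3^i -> [-65, -195, -585, -1755, -5265]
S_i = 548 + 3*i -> [548, 551, 554, 557, 560]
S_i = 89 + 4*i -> [89, 93, 97, 101, 105]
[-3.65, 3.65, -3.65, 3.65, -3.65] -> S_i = -3.65*(-1.00)^i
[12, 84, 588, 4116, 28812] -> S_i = 12*7^i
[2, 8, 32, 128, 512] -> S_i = 2*4^i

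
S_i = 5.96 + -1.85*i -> [5.96, 4.11, 2.26, 0.41, -1.44]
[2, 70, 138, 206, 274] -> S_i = 2 + 68*i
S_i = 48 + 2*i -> [48, 50, 52, 54, 56]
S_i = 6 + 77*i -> [6, 83, 160, 237, 314]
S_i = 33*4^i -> [33, 132, 528, 2112, 8448]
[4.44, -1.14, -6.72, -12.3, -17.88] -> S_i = 4.44 + -5.58*i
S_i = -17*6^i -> [-17, -102, -612, -3672, -22032]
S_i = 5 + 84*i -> [5, 89, 173, 257, 341]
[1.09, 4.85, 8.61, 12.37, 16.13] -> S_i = 1.09 + 3.76*i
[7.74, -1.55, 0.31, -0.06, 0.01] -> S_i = 7.74*(-0.20)^i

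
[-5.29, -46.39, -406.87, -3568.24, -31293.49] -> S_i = -5.29*8.77^i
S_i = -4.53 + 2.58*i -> [-4.53, -1.95, 0.63, 3.21, 5.79]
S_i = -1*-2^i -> [-1, 2, -4, 8, -16]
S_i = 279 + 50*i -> [279, 329, 379, 429, 479]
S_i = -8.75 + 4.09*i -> [-8.75, -4.66, -0.57, 3.52, 7.61]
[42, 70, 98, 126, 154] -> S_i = 42 + 28*i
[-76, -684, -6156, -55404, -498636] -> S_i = -76*9^i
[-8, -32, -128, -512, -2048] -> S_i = -8*4^i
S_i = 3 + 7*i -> [3, 10, 17, 24, 31]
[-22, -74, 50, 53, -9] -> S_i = Random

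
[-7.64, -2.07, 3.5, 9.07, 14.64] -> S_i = -7.64 + 5.57*i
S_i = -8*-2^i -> [-8, 16, -32, 64, -128]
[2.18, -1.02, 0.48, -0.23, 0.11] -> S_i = 2.18*(-0.47)^i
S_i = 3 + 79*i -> [3, 82, 161, 240, 319]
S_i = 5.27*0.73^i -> [5.27, 3.85, 2.81, 2.05, 1.5]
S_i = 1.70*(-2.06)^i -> [1.7, -3.5, 7.21, -14.86, 30.61]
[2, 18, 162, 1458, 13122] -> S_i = 2*9^i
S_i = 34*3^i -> [34, 102, 306, 918, 2754]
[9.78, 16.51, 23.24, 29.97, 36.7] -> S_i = 9.78 + 6.73*i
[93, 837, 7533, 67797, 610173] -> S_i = 93*9^i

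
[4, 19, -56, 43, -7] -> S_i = Random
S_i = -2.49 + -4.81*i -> [-2.49, -7.3, -12.11, -16.92, -21.73]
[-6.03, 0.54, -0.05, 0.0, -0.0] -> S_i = -6.03*(-0.09)^i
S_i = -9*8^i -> [-9, -72, -576, -4608, -36864]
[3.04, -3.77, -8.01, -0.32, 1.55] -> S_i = Random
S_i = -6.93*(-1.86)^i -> [-6.93, 12.89, -23.98, 44.59, -82.94]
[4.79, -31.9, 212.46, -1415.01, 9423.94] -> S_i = 4.79*(-6.66)^i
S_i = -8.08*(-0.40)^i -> [-8.08, 3.23, -1.29, 0.52, -0.21]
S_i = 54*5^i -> [54, 270, 1350, 6750, 33750]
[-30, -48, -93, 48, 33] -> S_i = Random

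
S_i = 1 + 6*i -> [1, 7, 13, 19, 25]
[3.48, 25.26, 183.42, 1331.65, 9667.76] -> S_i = 3.48*7.26^i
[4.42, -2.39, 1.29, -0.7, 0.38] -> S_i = 4.42*(-0.54)^i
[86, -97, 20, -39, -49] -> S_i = Random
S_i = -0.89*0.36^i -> [-0.89, -0.32, -0.12, -0.04, -0.01]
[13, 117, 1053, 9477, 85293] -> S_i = 13*9^i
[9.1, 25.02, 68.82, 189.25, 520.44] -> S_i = 9.10*2.75^i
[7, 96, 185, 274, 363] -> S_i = 7 + 89*i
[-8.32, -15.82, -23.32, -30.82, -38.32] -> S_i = -8.32 + -7.50*i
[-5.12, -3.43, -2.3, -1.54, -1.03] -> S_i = -5.12*0.67^i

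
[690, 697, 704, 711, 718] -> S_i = 690 + 7*i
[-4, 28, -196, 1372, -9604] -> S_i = -4*-7^i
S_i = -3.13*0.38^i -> [-3.13, -1.19, -0.45, -0.17, -0.07]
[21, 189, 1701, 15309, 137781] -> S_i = 21*9^i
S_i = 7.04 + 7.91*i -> [7.04, 14.95, 22.86, 30.77, 38.68]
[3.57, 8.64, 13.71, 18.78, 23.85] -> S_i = 3.57 + 5.07*i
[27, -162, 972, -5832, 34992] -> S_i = 27*-6^i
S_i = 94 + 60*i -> [94, 154, 214, 274, 334]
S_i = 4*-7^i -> [4, -28, 196, -1372, 9604]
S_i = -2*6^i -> [-2, -12, -72, -432, -2592]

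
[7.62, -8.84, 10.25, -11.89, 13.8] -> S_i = 7.62*(-1.16)^i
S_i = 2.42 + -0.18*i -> [2.42, 2.24, 2.06, 1.88, 1.7]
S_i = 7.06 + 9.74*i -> [7.06, 16.8, 26.54, 36.28, 46.02]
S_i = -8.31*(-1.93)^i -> [-8.31, 16.04, -30.95, 59.74, -115.3]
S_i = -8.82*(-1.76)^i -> [-8.82, 15.52, -27.32, 48.08, -84.63]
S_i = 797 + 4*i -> [797, 801, 805, 809, 813]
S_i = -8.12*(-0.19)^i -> [-8.12, 1.54, -0.29, 0.06, -0.01]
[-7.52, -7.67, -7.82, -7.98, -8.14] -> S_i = -7.52*1.02^i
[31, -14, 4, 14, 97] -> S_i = Random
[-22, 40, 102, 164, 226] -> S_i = -22 + 62*i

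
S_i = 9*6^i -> [9, 54, 324, 1944, 11664]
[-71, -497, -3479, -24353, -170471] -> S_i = -71*7^i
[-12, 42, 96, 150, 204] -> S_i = -12 + 54*i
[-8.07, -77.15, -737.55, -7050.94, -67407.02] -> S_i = -8.07*9.56^i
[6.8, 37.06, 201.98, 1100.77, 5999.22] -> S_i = 6.80*5.45^i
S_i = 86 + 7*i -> [86, 93, 100, 107, 114]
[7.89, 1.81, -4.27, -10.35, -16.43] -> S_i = 7.89 + -6.08*i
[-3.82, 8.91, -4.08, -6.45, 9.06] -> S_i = Random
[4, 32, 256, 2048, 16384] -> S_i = 4*8^i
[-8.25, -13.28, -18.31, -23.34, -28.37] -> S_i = -8.25 + -5.03*i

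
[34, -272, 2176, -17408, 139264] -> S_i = 34*-8^i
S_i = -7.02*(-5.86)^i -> [-7.02, 41.14, -241.06, 1412.63, -8278.04]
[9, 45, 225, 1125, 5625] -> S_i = 9*5^i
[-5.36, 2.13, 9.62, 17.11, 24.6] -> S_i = -5.36 + 7.49*i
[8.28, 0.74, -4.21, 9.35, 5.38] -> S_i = Random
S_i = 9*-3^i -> [9, -27, 81, -243, 729]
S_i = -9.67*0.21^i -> [-9.67, -2.03, -0.43, -0.09, -0.02]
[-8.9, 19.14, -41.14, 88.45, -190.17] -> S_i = -8.90*(-2.15)^i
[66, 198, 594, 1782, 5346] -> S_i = 66*3^i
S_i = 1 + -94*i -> [1, -93, -187, -281, -375]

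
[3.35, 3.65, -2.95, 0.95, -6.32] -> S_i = Random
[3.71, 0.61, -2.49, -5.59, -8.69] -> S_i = 3.71 + -3.10*i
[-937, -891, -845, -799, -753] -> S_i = -937 + 46*i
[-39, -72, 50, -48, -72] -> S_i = Random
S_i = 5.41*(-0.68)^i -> [5.41, -3.68, 2.5, -1.7, 1.16]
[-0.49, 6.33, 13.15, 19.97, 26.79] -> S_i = -0.49 + 6.82*i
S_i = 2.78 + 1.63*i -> [2.78, 4.41, 6.04, 7.67, 9.3]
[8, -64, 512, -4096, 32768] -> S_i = 8*-8^i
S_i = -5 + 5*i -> [-5, 0, 5, 10, 15]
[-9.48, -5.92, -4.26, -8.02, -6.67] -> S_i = Random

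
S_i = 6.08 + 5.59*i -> [6.08, 11.67, 17.26, 22.85, 28.44]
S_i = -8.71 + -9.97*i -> [-8.71, -18.68, -28.65, -38.62, -48.59]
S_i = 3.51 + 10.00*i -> [3.51, 13.51, 23.51, 33.51, 43.51]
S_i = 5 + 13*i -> [5, 18, 31, 44, 57]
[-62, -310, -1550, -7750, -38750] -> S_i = -62*5^i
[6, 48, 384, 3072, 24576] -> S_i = 6*8^i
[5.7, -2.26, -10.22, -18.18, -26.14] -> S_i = 5.70 + -7.96*i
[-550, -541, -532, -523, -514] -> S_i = -550 + 9*i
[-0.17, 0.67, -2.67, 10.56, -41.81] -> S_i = -0.17*(-3.96)^i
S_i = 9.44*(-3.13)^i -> [9.44, -29.55, 92.48, -289.47, 906.04]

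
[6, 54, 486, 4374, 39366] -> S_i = 6*9^i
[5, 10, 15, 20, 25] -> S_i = 5 + 5*i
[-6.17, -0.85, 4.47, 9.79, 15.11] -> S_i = -6.17 + 5.32*i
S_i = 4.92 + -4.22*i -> [4.92, 0.7, -3.52, -7.74, -11.96]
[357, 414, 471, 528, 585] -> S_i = 357 + 57*i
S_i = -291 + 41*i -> [-291, -250, -209, -168, -127]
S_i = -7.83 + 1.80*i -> [-7.83, -6.03, -4.23, -2.43, -0.63]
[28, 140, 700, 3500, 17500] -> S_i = 28*5^i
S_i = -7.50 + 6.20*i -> [-7.5, -1.3, 4.9, 11.1, 17.3]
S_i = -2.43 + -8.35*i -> [-2.43, -10.78, -19.13, -27.48, -35.83]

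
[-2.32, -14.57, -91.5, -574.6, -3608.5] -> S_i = -2.32*6.28^i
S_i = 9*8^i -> [9, 72, 576, 4608, 36864]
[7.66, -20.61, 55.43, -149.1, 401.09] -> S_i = 7.66*(-2.69)^i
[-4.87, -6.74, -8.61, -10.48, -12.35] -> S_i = -4.87 + -1.87*i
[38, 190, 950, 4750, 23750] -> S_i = 38*5^i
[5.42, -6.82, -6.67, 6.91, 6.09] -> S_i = Random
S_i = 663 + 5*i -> [663, 668, 673, 678, 683]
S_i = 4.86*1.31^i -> [4.86, 6.37, 8.34, 10.93, 14.31]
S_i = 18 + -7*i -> [18, 11, 4, -3, -10]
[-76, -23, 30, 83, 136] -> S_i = -76 + 53*i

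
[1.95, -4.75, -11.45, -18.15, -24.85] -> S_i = 1.95 + -6.70*i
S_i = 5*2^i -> [5, 10, 20, 40, 80]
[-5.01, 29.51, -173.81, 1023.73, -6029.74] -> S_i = -5.01*(-5.89)^i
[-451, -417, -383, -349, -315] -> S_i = -451 + 34*i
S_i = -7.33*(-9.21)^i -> [-7.33, 67.51, -621.76, 5726.42, -52740.29]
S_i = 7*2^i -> [7, 14, 28, 56, 112]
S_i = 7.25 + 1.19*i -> [7.25, 8.44, 9.63, 10.82, 12.01]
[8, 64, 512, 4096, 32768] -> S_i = 8*8^i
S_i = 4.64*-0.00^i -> [4.64, -0.0, 0.0, -0.0, 0.0]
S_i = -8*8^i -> [-8, -64, -512, -4096, -32768]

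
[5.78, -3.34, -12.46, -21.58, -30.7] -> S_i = 5.78 + -9.12*i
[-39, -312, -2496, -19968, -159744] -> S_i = -39*8^i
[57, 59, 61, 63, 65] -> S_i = 57 + 2*i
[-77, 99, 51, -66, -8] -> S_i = Random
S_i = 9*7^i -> [9, 63, 441, 3087, 21609]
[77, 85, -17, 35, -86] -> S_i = Random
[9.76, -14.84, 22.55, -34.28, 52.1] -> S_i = 9.76*(-1.52)^i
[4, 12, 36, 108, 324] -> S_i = 4*3^i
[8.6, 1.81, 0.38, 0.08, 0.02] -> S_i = 8.60*0.21^i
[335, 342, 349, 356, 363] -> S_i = 335 + 7*i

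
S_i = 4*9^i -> [4, 36, 324, 2916, 26244]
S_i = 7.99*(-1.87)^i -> [7.99, -14.94, 27.94, -52.25, 97.7]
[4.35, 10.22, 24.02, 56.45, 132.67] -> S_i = 4.35*2.35^i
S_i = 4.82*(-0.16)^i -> [4.82, -0.77, 0.12, -0.02, 0.0]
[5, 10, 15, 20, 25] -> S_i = 5 + 5*i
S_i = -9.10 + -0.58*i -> [-9.1, -9.68, -10.26, -10.84, -11.42]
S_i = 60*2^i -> [60, 120, 240, 480, 960]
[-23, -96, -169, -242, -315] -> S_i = -23 + -73*i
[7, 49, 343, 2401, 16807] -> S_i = 7*7^i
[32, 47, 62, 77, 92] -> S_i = 32 + 15*i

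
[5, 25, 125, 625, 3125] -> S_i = 5*5^i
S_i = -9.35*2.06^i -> [-9.35, -19.26, -39.68, -81.74, -168.38]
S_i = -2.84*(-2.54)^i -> [-2.84, 7.21, -18.32, 46.54, -118.21]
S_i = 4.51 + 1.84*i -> [4.51, 6.35, 8.19, 10.03, 11.87]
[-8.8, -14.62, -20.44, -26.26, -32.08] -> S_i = -8.80 + -5.82*i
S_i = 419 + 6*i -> [419, 425, 431, 437, 443]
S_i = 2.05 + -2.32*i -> [2.05, -0.27, -2.59, -4.91, -7.23]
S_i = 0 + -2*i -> [0, -2, -4, -6, -8]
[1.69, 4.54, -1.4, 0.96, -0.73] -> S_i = Random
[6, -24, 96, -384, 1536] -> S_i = 6*-4^i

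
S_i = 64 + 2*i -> [64, 66, 68, 70, 72]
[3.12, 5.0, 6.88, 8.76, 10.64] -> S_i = 3.12 + 1.88*i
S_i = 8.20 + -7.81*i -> [8.2, 0.39, -7.42, -15.23, -23.04]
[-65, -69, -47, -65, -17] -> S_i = Random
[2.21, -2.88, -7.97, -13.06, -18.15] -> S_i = 2.21 + -5.09*i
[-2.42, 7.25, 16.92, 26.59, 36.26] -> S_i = -2.42 + 9.67*i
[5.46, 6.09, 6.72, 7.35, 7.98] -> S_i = 5.46 + 0.63*i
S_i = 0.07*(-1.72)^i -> [0.07, -0.12, 0.21, -0.36, 0.61]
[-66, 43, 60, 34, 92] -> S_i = Random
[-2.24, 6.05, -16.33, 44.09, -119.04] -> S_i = -2.24*(-2.70)^i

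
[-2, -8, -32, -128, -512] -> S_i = -2*4^i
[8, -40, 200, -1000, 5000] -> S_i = 8*-5^i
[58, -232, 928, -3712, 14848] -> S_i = 58*-4^i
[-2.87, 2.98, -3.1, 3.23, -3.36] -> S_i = -2.87*(-1.04)^i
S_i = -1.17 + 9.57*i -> [-1.17, 8.4, 17.97, 27.54, 37.11]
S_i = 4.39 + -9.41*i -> [4.39, -5.02, -14.43, -23.84, -33.25]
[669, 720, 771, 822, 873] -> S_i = 669 + 51*i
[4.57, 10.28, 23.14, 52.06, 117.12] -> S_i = 4.57*2.25^i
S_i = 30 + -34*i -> [30, -4, -38, -72, -106]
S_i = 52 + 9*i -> [52, 61, 70, 79, 88]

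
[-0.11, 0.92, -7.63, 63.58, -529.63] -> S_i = -0.11*(-8.33)^i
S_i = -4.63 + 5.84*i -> [-4.63, 1.21, 7.05, 12.89, 18.73]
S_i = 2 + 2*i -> [2, 4, 6, 8, 10]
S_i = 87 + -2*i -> [87, 85, 83, 81, 79]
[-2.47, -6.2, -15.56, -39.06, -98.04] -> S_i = -2.47*2.51^i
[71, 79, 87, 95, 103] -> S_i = 71 + 8*i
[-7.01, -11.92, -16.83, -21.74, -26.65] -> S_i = -7.01 + -4.91*i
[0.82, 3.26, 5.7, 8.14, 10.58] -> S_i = 0.82 + 2.44*i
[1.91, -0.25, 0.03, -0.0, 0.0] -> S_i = 1.91*(-0.13)^i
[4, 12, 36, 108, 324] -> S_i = 4*3^i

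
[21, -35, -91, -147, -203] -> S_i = 21 + -56*i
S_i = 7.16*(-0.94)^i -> [7.16, -6.73, 6.33, -5.95, 5.59]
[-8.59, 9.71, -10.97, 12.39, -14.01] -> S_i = -8.59*(-1.13)^i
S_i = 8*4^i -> [8, 32, 128, 512, 2048]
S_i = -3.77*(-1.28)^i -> [-3.77, 4.83, -6.18, 7.91, -10.12]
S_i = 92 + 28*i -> [92, 120, 148, 176, 204]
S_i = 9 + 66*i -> [9, 75, 141, 207, 273]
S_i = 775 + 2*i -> [775, 777, 779, 781, 783]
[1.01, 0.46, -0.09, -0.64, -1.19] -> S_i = 1.01 + -0.55*i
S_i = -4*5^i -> [-4, -20, -100, -500, -2500]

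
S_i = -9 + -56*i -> [-9, -65, -121, -177, -233]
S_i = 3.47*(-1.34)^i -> [3.47, -4.65, 6.23, -8.35, 11.19]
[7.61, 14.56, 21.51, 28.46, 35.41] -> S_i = 7.61 + 6.95*i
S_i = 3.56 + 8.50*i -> [3.56, 12.06, 20.56, 29.06, 37.56]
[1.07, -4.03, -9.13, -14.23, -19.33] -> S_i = 1.07 + -5.10*i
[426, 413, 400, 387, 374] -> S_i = 426 + -13*i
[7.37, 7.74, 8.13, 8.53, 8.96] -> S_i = 7.37*1.05^i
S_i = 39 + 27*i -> [39, 66, 93, 120, 147]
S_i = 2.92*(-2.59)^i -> [2.92, -7.56, 19.59, -50.73, 131.4]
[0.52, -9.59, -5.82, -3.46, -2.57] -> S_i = Random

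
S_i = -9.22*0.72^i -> [-9.22, -6.64, -4.78, -3.44, -2.48]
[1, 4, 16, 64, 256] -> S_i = 1*4^i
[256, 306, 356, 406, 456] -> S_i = 256 + 50*i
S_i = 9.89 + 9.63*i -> [9.89, 19.52, 29.15, 38.78, 48.41]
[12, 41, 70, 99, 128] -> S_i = 12 + 29*i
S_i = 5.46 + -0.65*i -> [5.46, 4.81, 4.16, 3.51, 2.86]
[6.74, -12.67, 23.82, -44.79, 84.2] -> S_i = 6.74*(-1.88)^i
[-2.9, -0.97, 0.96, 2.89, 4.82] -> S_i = -2.90 + 1.93*i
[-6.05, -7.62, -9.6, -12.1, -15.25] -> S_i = -6.05*1.26^i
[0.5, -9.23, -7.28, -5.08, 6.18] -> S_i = Random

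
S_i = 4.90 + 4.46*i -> [4.9, 9.36, 13.82, 18.28, 22.74]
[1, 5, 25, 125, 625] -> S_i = 1*5^i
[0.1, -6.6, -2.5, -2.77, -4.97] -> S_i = Random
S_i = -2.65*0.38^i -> [-2.65, -1.01, -0.38, -0.15, -0.06]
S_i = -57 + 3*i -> [-57, -54, -51, -48, -45]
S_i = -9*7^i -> [-9, -63, -441, -3087, -21609]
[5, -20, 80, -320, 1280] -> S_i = 5*-4^i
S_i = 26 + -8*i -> [26, 18, 10, 2, -6]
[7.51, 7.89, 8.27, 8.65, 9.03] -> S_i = 7.51 + 0.38*i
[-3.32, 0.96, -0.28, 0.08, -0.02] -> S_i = -3.32*(-0.29)^i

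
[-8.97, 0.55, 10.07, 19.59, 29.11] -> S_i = -8.97 + 9.52*i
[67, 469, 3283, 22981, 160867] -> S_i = 67*7^i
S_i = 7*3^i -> [7, 21, 63, 189, 567]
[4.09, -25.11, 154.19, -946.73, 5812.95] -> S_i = 4.09*(-6.14)^i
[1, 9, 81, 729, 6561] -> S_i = 1*9^i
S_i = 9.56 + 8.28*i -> [9.56, 17.84, 26.12, 34.4, 42.68]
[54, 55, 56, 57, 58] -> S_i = 54 + 1*i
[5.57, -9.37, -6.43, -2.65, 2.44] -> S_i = Random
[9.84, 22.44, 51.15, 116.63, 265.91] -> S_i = 9.84*2.28^i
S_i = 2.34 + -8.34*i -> [2.34, -6.0, -14.34, -22.68, -31.02]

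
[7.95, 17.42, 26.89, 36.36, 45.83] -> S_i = 7.95 + 9.47*i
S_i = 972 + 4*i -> [972, 976, 980, 984, 988]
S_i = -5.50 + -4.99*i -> [-5.5, -10.49, -15.48, -20.47, -25.46]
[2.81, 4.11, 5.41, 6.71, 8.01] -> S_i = 2.81 + 1.30*i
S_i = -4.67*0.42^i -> [-4.67, -1.96, -0.82, -0.35, -0.15]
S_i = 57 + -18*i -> [57, 39, 21, 3, -15]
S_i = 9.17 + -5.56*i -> [9.17, 3.61, -1.95, -7.51, -13.07]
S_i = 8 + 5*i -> [8, 13, 18, 23, 28]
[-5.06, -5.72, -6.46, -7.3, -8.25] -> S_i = -5.06*1.13^i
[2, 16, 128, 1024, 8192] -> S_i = 2*8^i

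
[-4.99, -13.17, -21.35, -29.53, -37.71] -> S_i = -4.99 + -8.18*i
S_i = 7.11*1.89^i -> [7.11, 13.44, 25.4, 48.0, 90.72]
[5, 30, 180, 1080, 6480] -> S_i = 5*6^i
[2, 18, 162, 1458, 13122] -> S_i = 2*9^i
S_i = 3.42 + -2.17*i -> [3.42, 1.25, -0.92, -3.09, -5.26]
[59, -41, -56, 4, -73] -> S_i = Random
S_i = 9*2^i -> [9, 18, 36, 72, 144]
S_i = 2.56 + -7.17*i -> [2.56, -4.61, -11.78, -18.95, -26.12]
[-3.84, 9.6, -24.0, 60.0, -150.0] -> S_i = -3.84*(-2.50)^i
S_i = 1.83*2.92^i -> [1.83, 5.34, 15.6, 45.56, 133.04]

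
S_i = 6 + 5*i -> [6, 11, 16, 21, 26]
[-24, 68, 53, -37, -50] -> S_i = Random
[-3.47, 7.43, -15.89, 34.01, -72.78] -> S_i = -3.47*(-2.14)^i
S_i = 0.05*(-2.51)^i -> [0.05, -0.13, 0.32, -0.79, 1.98]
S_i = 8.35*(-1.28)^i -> [8.35, -10.69, 13.68, -17.51, 22.41]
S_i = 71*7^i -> [71, 497, 3479, 24353, 170471]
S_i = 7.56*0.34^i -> [7.56, 2.57, 0.87, 0.3, 0.1]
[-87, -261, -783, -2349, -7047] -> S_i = -87*3^i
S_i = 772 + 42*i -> [772, 814, 856, 898, 940]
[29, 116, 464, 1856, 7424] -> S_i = 29*4^i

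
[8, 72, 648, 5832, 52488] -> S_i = 8*9^i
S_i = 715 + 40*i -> [715, 755, 795, 835, 875]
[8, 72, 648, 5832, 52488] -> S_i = 8*9^i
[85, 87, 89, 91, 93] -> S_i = 85 + 2*i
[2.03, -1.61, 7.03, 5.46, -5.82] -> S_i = Random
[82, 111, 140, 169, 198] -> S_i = 82 + 29*i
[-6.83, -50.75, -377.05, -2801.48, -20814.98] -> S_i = -6.83*7.43^i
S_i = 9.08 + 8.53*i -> [9.08, 17.61, 26.14, 34.67, 43.2]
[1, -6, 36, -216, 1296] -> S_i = 1*-6^i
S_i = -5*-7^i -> [-5, 35, -245, 1715, -12005]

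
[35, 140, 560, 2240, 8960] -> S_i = 35*4^i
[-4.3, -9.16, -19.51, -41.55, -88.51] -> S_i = -4.30*2.13^i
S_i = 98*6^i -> [98, 588, 3528, 21168, 127008]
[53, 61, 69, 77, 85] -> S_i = 53 + 8*i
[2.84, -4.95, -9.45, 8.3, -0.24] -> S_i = Random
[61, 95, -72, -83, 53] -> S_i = Random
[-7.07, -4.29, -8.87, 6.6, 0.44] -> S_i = Random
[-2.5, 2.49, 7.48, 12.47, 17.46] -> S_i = -2.50 + 4.99*i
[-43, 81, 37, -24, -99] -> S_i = Random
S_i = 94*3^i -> [94, 282, 846, 2538, 7614]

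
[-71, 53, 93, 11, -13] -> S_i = Random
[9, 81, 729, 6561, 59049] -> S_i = 9*9^i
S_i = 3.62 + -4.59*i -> [3.62, -0.97, -5.56, -10.15, -14.74]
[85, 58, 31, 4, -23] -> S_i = 85 + -27*i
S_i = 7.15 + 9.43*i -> [7.15, 16.58, 26.01, 35.44, 44.87]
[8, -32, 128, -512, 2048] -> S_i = 8*-4^i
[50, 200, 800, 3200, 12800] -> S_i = 50*4^i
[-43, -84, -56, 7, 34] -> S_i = Random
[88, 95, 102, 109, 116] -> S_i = 88 + 7*i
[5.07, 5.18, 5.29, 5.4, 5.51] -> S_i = 5.07 + 0.11*i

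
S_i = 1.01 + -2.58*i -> [1.01, -1.57, -4.15, -6.73, -9.31]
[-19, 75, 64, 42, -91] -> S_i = Random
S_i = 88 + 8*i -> [88, 96, 104, 112, 120]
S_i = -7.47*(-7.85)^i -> [-7.47, 58.64, -460.32, 3613.51, -28366.07]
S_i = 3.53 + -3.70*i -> [3.53, -0.17, -3.87, -7.57, -11.27]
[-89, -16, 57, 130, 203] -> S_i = -89 + 73*i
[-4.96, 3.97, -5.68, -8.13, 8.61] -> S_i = Random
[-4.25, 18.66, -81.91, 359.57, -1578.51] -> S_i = -4.25*(-4.39)^i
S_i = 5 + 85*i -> [5, 90, 175, 260, 345]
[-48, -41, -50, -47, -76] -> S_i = Random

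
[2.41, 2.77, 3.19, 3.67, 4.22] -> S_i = 2.41*1.15^i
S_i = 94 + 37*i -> [94, 131, 168, 205, 242]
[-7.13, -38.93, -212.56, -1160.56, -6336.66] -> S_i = -7.13*5.46^i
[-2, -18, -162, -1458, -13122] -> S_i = -2*9^i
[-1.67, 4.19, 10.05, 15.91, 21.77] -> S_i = -1.67 + 5.86*i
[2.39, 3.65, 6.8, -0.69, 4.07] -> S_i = Random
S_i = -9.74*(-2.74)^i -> [-9.74, 26.69, -73.12, 200.36, -548.99]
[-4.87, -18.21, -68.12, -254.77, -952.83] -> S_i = -4.87*3.74^i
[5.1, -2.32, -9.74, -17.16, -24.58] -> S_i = 5.10 + -7.42*i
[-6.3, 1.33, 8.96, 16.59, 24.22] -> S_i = -6.30 + 7.63*i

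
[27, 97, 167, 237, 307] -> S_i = 27 + 70*i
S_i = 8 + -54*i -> [8, -46, -100, -154, -208]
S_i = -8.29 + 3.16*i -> [-8.29, -5.13, -1.97, 1.19, 4.35]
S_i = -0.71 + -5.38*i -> [-0.71, -6.09, -11.47, -16.85, -22.23]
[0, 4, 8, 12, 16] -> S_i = 0 + 4*i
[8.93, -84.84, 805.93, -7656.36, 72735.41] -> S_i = 8.93*(-9.50)^i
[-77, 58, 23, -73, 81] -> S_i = Random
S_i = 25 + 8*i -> [25, 33, 41, 49, 57]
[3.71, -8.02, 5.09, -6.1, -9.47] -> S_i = Random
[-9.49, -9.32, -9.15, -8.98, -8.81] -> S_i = -9.49 + 0.17*i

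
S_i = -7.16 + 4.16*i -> [-7.16, -3.0, 1.16, 5.32, 9.48]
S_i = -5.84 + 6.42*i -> [-5.84, 0.58, 7.0, 13.42, 19.84]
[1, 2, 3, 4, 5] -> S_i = 1 + 1*i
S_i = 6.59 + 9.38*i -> [6.59, 15.97, 25.35, 34.73, 44.11]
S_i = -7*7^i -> [-7, -49, -343, -2401, -16807]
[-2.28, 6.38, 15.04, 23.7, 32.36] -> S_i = -2.28 + 8.66*i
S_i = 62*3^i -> [62, 186, 558, 1674, 5022]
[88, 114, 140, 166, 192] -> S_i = 88 + 26*i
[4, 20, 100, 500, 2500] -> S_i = 4*5^i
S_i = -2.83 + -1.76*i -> [-2.83, -4.59, -6.35, -8.11, -9.87]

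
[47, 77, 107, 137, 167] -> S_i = 47 + 30*i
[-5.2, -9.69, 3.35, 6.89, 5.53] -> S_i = Random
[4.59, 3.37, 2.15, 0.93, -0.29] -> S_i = 4.59 + -1.22*i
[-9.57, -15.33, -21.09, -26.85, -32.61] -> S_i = -9.57 + -5.76*i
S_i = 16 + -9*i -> [16, 7, -2, -11, -20]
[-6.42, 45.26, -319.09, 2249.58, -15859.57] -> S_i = -6.42*(-7.05)^i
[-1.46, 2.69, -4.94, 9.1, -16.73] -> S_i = -1.46*(-1.84)^i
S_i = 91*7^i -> [91, 637, 4459, 31213, 218491]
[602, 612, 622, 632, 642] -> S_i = 602 + 10*i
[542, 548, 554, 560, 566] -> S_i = 542 + 6*i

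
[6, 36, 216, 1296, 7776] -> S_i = 6*6^i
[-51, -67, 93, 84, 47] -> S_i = Random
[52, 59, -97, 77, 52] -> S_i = Random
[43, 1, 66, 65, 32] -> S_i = Random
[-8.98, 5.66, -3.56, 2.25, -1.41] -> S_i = -8.98*(-0.63)^i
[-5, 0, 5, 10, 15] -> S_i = -5 + 5*i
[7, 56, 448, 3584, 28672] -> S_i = 7*8^i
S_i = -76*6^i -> [-76, -456, -2736, -16416, -98496]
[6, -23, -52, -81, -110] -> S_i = 6 + -29*i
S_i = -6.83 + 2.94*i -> [-6.83, -3.89, -0.95, 1.99, 4.93]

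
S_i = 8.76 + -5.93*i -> [8.76, 2.83, -3.1, -9.03, -14.96]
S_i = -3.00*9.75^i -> [-3.0, -29.25, -285.19, -2780.58, -27110.64]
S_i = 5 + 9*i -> [5, 14, 23, 32, 41]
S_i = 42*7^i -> [42, 294, 2058, 14406, 100842]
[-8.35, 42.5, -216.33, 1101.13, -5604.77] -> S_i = -8.35*(-5.09)^i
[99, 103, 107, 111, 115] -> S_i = 99 + 4*i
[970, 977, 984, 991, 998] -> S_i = 970 + 7*i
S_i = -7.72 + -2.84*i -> [-7.72, -10.56, -13.4, -16.24, -19.08]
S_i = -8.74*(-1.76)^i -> [-8.74, 15.38, -27.07, 47.65, -83.86]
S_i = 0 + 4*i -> [0, 4, 8, 12, 16]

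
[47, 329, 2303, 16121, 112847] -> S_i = 47*7^i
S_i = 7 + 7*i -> [7, 14, 21, 28, 35]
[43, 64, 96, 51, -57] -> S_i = Random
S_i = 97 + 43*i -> [97, 140, 183, 226, 269]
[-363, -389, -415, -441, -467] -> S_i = -363 + -26*i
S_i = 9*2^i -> [9, 18, 36, 72, 144]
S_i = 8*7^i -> [8, 56, 392, 2744, 19208]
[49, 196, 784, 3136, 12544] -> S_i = 49*4^i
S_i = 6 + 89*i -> [6, 95, 184, 273, 362]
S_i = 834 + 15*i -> [834, 849, 864, 879, 894]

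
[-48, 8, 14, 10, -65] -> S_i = Random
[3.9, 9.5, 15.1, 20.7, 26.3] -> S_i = 3.90 + 5.60*i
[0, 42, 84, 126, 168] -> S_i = 0 + 42*i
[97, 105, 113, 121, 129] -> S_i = 97 + 8*i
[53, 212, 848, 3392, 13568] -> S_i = 53*4^i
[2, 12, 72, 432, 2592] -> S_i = 2*6^i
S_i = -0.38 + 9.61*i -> [-0.38, 9.23, 18.84, 28.45, 38.06]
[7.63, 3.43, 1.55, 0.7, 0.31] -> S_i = 7.63*0.45^i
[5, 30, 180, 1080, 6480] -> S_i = 5*6^i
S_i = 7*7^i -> [7, 49, 343, 2401, 16807]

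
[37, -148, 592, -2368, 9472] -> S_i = 37*-4^i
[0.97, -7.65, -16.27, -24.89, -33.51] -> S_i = 0.97 + -8.62*i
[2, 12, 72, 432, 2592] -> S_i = 2*6^i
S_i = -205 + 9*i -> [-205, -196, -187, -178, -169]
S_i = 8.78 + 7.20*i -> [8.78, 15.98, 23.18, 30.38, 37.58]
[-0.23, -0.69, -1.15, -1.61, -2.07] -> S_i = -0.23 + -0.46*i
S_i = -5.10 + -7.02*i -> [-5.1, -12.12, -19.14, -26.16, -33.18]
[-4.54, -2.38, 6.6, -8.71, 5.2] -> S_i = Random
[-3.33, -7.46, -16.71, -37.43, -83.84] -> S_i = -3.33*2.24^i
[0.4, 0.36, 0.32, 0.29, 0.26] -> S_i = 0.40*0.90^i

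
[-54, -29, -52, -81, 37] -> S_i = Random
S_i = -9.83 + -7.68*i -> [-9.83, -17.51, -25.19, -32.87, -40.55]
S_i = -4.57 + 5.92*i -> [-4.57, 1.35, 7.27, 13.19, 19.11]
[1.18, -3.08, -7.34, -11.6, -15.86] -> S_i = 1.18 + -4.26*i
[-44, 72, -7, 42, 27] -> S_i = Random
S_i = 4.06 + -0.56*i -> [4.06, 3.5, 2.94, 2.38, 1.82]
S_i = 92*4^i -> [92, 368, 1472, 5888, 23552]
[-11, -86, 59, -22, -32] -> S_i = Random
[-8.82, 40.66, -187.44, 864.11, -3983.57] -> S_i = -8.82*(-4.61)^i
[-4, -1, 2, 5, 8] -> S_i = -4 + 3*i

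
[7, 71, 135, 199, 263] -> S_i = 7 + 64*i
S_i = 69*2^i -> [69, 138, 276, 552, 1104]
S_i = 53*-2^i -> [53, -106, 212, -424, 848]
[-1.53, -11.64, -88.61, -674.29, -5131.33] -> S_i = -1.53*7.61^i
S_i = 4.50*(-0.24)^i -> [4.5, -1.08, 0.26, -0.06, 0.01]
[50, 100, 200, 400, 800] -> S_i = 50*2^i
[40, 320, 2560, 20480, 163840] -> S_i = 40*8^i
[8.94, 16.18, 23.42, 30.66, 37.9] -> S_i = 8.94 + 7.24*i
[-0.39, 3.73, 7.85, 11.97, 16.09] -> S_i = -0.39 + 4.12*i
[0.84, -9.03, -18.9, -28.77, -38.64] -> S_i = 0.84 + -9.87*i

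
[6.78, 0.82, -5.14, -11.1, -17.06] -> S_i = 6.78 + -5.96*i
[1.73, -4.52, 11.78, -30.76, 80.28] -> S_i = 1.73*(-2.61)^i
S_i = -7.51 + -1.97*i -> [-7.51, -9.48, -11.45, -13.42, -15.39]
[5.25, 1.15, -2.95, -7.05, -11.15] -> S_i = 5.25 + -4.10*i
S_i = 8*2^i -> [8, 16, 32, 64, 128]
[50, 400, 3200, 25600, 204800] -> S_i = 50*8^i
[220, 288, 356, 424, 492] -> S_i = 220 + 68*i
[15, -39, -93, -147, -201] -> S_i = 15 + -54*i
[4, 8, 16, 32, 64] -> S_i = 4*2^i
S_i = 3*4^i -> [3, 12, 48, 192, 768]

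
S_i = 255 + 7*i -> [255, 262, 269, 276, 283]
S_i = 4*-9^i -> [4, -36, 324, -2916, 26244]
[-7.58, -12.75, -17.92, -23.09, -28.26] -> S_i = -7.58 + -5.17*i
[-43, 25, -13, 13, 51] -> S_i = Random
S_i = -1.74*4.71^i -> [-1.74, -8.2, -38.6, -181.81, -856.31]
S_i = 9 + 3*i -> [9, 12, 15, 18, 21]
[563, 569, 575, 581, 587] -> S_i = 563 + 6*i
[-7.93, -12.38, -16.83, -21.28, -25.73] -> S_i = -7.93 + -4.45*i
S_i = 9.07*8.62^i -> [9.07, 78.18, 673.94, 5809.37, 50076.77]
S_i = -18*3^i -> [-18, -54, -162, -486, -1458]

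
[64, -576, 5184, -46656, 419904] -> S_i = 64*-9^i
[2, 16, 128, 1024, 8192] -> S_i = 2*8^i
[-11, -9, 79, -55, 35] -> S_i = Random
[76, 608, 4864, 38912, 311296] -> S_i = 76*8^i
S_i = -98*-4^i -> [-98, 392, -1568, 6272, -25088]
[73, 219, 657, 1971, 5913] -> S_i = 73*3^i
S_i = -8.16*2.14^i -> [-8.16, -17.46, -37.37, -79.97, -171.14]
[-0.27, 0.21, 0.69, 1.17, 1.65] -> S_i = -0.27 + 0.48*i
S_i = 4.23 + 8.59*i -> [4.23, 12.82, 21.41, 30.0, 38.59]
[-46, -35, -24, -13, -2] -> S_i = -46 + 11*i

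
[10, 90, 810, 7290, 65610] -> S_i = 10*9^i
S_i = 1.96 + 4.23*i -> [1.96, 6.19, 10.42, 14.65, 18.88]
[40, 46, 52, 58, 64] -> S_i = 40 + 6*i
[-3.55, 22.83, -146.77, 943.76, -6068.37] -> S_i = -3.55*(-6.43)^i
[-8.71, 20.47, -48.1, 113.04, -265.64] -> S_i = -8.71*(-2.35)^i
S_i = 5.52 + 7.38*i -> [5.52, 12.9, 20.28, 27.66, 35.04]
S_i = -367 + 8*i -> [-367, -359, -351, -343, -335]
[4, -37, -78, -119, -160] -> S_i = 4 + -41*i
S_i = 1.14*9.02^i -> [1.14, 10.28, 92.75, 836.61, 7546.25]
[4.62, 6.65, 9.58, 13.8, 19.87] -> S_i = 4.62*1.44^i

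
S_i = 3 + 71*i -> [3, 74, 145, 216, 287]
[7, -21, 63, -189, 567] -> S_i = 7*-3^i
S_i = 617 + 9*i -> [617, 626, 635, 644, 653]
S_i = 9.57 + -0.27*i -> [9.57, 9.3, 9.03, 8.76, 8.49]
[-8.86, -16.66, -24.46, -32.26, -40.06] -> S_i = -8.86 + -7.80*i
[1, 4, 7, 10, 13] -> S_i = 1 + 3*i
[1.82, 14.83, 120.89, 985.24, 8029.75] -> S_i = 1.82*8.15^i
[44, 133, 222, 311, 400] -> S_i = 44 + 89*i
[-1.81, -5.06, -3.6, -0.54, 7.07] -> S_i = Random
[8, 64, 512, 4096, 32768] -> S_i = 8*8^i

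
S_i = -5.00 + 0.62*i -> [-5.0, -4.38, -3.76, -3.14, -2.52]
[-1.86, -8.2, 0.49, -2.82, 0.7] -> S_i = Random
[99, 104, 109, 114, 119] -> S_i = 99 + 5*i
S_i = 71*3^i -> [71, 213, 639, 1917, 5751]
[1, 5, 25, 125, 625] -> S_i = 1*5^i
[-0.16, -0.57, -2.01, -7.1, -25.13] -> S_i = -0.16*3.54^i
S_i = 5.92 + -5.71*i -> [5.92, 0.21, -5.5, -11.21, -16.92]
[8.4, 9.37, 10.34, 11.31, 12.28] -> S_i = 8.40 + 0.97*i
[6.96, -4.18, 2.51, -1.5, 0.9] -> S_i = 6.96*(-0.60)^i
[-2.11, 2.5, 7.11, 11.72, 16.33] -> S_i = -2.11 + 4.61*i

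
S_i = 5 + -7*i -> [5, -2, -9, -16, -23]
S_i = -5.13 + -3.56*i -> [-5.13, -8.69, -12.25, -15.81, -19.37]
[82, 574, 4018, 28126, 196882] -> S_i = 82*7^i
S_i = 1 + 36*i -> [1, 37, 73, 109, 145]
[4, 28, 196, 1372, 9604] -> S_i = 4*7^i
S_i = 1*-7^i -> [1, -7, 49, -343, 2401]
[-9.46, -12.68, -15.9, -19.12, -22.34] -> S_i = -9.46 + -3.22*i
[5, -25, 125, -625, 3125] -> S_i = 5*-5^i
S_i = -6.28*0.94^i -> [-6.28, -5.9, -5.55, -5.22, -4.9]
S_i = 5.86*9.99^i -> [5.86, 58.54, 584.83, 5842.44, 58365.95]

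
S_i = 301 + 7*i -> [301, 308, 315, 322, 329]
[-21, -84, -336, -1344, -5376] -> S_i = -21*4^i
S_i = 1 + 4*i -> [1, 5, 9, 13, 17]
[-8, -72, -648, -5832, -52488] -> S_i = -8*9^i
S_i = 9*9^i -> [9, 81, 729, 6561, 59049]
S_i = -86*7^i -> [-86, -602, -4214, -29498, -206486]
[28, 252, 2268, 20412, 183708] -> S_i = 28*9^i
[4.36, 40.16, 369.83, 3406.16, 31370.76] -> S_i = 4.36*9.21^i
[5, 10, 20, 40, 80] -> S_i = 5*2^i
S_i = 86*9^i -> [86, 774, 6966, 62694, 564246]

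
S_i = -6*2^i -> [-6, -12, -24, -48, -96]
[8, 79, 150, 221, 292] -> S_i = 8 + 71*i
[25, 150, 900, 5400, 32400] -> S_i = 25*6^i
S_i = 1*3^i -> [1, 3, 9, 27, 81]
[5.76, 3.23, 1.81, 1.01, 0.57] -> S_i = 5.76*0.56^i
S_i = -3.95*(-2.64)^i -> [-3.95, 10.43, -27.53, 72.68, -191.87]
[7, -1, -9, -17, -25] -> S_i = 7 + -8*i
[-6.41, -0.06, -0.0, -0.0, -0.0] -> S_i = -6.41*0.01^i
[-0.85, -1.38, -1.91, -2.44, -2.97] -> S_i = -0.85 + -0.53*i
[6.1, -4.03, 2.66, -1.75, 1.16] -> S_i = 6.10*(-0.66)^i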